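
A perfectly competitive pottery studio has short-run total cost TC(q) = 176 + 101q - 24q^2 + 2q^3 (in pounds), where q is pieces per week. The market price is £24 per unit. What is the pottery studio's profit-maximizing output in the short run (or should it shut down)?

Strip out fixed cost: VC = 101q - 24q^2 + 2q^3. Then AVC = 101 - 24q + 2q^2 and MC = 101 - 48q + 6q^2.
AVC hits its minimum where MC = AVC, at q = 6, giving min AVC = 101 - 24·6 + 2·6^2 = £29.
Since P = £24 < min AVC = £29, price fails to cover variable cost at any output.
Shutting down limits the loss to fixed cost, £176.

Shut down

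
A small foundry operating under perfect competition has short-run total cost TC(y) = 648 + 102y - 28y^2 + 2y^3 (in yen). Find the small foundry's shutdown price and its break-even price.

Shutdown price = min AVC. AVC = 102 - 28y + 2y^2, with vertex at y = 7 and minimum ¥4.
ATC = 648/y + 102 - 28y + 2y^2. Setting dATC/dy = −648/y^2 − 28 + 4y = 0 gives y = 9 (since 4·9^3 − 28·9^2 = 648).
min ATC = 648/9 + 102 − 28·9 + 2·9^2 = ¥84. That is the break-even price.
Between these two prices the firm operates at a loss; above ¥84 it earns a profit.

Shutdown price = ¥4; break-even price = ¥84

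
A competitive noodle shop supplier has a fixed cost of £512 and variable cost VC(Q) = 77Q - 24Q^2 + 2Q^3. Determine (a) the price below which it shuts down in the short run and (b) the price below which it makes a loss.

Shutdown price = min AVC. AVC = 77 - 24Q + 2Q^2, with vertex at Q = 6 and minimum £5.
ATC = 512/Q + 77 - 24Q + 2Q^2. Setting dATC/dQ = −512/Q^2 − 24 + 4Q = 0 gives Q = 8 (since 4·8^3 − 24·8^2 = 512).
min ATC = 512/8 + 77 − 24·8 + 2·8^2 = £77. That is the break-even price.
Between these two prices the firm operates at a loss; above £77 it earns a profit.

Shutdown price = £5; break-even price = £77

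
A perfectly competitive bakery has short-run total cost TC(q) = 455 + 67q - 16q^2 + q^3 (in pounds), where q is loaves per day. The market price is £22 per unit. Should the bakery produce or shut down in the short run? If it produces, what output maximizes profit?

From TC, MC = TC'(q) = 67 - 32q + 3q^2 and AVC = VC/q = 67 - 16q + q^2.
The AVC parabola has its vertex at q = 16/2 = 8, where AVC = 67 - 16·8 + 8^2 = £3.
P = £22 exceeds min AVC = £3, so the firm stays open.
P = MC gives 45 - 32q + 3q^2 = 0, with roots 5/3 and 9. Take the larger (rising MC): q* = 9.
Check: AVC at q = 9 is £4 ≤ P, so revenue covers variable cost.
Profit = P·q − TC = 22·9 − 491 = -£293, a loss, but smaller than the £455 fixed cost the firm would lose by shutting down.

Produce at q = 9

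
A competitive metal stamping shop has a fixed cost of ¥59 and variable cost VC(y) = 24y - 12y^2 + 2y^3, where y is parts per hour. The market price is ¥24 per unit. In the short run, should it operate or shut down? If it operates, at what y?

Produce at y = 4

Strip out fixed cost: VC = 24y - 12y^2 + 2y^3. Then AVC = 24 - 12y + 2y^2 and MC = 24 - 24y + 6y^2.
AVC is minimized where dAVC/dy = -12 + 4y = 0, at y = 3; min AVC = 24 - 12·3 + 2·3^2 = ¥6.
Since P = ¥24 ≥ min AVC = ¥6, price covers variable cost and the firm should produce.
Solving P = MC: -24y + 6y^2 = 0 ⇒ y = 0 or 4. On the upward-sloping branch, y* = 4.
Check: AVC at y = 4 is ¥8 ≤ P, so revenue covers variable cost.
Profit = P·y − TC = 24·4 − 91 = ¥5.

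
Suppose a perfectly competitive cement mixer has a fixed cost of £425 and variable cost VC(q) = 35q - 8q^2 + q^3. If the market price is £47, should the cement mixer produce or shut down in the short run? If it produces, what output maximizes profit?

Produce at q = 6

Strip out fixed cost: VC = 35q - 8q^2 + q^3. Then AVC = 35 - 8q + q^2 and MC = 35 - 16q + 3q^2.
AVC is minimized where dAVC/dq = -8 + 2q = 0, at q = 4; min AVC = 35 - 8·4 + 4^2 = £19.
Since P = £47 ≥ min AVC = £19, price covers variable cost and the firm should produce.
Solving P = MC: -12 - 16q + 3q^2 = 0 ⇒ q = -2/3 or 6. On the upward-sloping branch, q* = 6.
Check: AVC at q = 6 is £23 ≤ P, so revenue covers variable cost.
Profit = P·q − TC = 47·6 − 563 = -£281, a loss, but smaller than the £425 fixed cost the firm would lose by shutting down.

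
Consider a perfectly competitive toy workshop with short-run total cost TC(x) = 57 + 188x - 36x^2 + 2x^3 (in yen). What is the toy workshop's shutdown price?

The firm shuts down when price falls below the minimum of average variable cost. AVC = VC/x = 188 - 36x + 2x^2.
At the minimum of AVC, MC = AVC. MC = 188 - 72x + 6x^2; setting MC = AVC gives 4x^2 - 36x = 0, so x = 9. min AVC = 26.
The firm shuts down for any P below ¥26.

¥26 per unit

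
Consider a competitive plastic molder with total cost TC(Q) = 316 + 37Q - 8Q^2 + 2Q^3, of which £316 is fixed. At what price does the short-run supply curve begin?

The shutdown price is the minimum of AVC. VC = 37Q - 8Q^2 + 2Q^3, so AVC = 37 - 8Q + 2Q^2.
dAVC/dQ = -8 + 4Q = 0 gives Q = 2. min AVC = 37 - 8·2 + 2·2^2 = 29.
The firm shuts down for any P below £29.

£29 per unit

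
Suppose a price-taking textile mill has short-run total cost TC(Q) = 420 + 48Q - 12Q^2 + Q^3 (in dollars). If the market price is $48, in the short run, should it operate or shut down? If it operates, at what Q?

From TC, MC = TC'(Q) = 48 - 24Q + 3Q^2 and AVC = VC/Q = 48 - 12Q + Q^2.
AVC is minimized where dAVC/dQ = -12 + 2Q = 0, at Q = 6; min AVC = 48 - 12·6 + 6^2 = $12.
P = $48 exceeds min AVC = $12, so the firm stays open.
Solving P = MC: -24Q + 3Q^2 = 0 ⇒ Q = 0 or 8. On the upward-sloping branch, Q* = 8.
Check: AVC at Q = 8 is $16 ≤ P, so revenue covers variable cost.
Profit = P·Q − TC = 48·8 − 548 = -$164, a loss, but smaller than the $420 fixed cost the firm would lose by shutting down.

Produce at Q = 8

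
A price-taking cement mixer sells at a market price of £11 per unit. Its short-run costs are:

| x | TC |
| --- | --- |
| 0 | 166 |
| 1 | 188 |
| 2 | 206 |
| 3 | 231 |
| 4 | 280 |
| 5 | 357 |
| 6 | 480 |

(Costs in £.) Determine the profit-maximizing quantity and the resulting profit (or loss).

Profit at each row (π = 11x − TC): x=0: -166; x=1: -177; x=2: -184; x=3: -198; x=4: -236; x=5: -302; x=6: -414.
Profit is highest at x = 0. Equivalently, the lowest AVC in the table is 40/2 ≈ £20 at x = 2, and P = £11 falls below it — price never covers variable cost, so the firm shuts down and loses only its fixed cost.

x = 0 (shut down); profit = -£166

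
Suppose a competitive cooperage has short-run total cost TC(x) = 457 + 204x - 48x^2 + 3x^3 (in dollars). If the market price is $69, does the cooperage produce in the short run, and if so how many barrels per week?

Produce at x = 9

Strip out fixed cost: VC = 204x - 48x^2 + 3x^3. Then AVC = 204 - 48x + 3x^2 and MC = 204 - 96x + 9x^2.
AVC is minimized where dAVC/dx = -48 + 6x = 0, at x = 8; min AVC = 204 - 48·8 + 3·8^2 = $12.
Because $69 ≥ $12, revenue can cover variable cost; the firm operates.
Set P = MC: 69 = 204 - 96x + 9x^2 → 135 - 96x + 9x^2 = 0. The roots are x = 5/3 and x = 9; the profit-maximizing output is on the rising part of MC, so x* = 9.
Check: AVC at x = 9 is $15 ≤ P, so revenue covers variable cost.
Profit = P·x − TC = 69·9 − 592 = $29.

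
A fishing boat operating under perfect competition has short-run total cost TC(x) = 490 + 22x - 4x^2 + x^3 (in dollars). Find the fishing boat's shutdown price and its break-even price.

AVC = 22 - 4x + x^2; minimized at x = 2, giving min AVC = $18. That is the shutdown price.
ATC = 490/x + 22 - 4x + x^2. Setting dATC/dx = −490/x^2 − 4 + 2x = 0 gives x = 7 (since 2·7^3 − 4·7^2 = 490).
min ATC = 490/7 + 22 − 4·7 + 7^2 = $113. That is the break-even price.
Between these two prices the firm operates at a loss; above $113 it earns a profit.

Shutdown price = $18; break-even price = $113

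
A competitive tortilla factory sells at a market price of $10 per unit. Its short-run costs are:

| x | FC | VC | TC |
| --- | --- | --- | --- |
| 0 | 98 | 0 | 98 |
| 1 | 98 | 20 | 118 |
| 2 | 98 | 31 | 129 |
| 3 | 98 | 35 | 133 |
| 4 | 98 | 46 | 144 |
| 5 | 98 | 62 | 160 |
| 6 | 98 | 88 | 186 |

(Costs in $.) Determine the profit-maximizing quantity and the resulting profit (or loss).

x = 0 (shut down); profit = -$98

Compute π = P·x − TC at each output: x=0: -98; x=1: -108; x=2: -109; x=3: -103; x=4: -104; x=5: -110; x=6: -126.
Profit is highest at x = 0. Equivalently, the lowest AVC in the table is 46/4 ≈ $11.50 at x = 4, and P = $10 falls below it — price never covers variable cost, so the firm shuts down and loses only its fixed cost.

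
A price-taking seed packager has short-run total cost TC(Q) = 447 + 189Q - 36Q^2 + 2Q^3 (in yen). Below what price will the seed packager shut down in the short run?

Short-run supply begins at min AVC. From VC = 189Q - 36Q^2 + 2Q^3, AVC = 189 - 36Q + 2Q^2.
At the minimum of AVC, MC = AVC. MC = 189 - 72Q + 6Q^2; setting MC = AVC gives 4Q^2 - 36Q = 0, so Q = 9. min AVC = 27.
So the shutdown price is ¥27.

¥27 per unit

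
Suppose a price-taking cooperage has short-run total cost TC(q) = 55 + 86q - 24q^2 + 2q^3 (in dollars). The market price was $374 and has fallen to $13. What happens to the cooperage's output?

AVC = 86 - 24q + 2q^2, minimized at q = 6 where min AVC = $14. MC = 86 - 48q + 6q^2.
With P = $374 above the shutdown price, P = MC gives q = 12.
At P = $13 < min AVC = $14, price no longer covers variable cost at any output, so the firm shuts down: q = 0.

Output falls from 12 to 0 (the firm shuts down)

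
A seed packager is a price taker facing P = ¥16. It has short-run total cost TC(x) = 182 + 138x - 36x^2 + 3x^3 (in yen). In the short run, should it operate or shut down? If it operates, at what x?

Strip out fixed cost: VC = 138x - 36x^2 + 3x^3. Then AVC = 138 - 36x + 3x^2 and MC = 138 - 72x + 9x^2.
AVC hits its minimum where MC = AVC, at x = 6, giving min AVC = 138 - 36·6 + 3·6^2 = ¥30.
P = ¥16 lies below min AVC = ¥30; no output level covers variable cost.
Shutting down limits the loss to fixed cost, ¥182.

Shut down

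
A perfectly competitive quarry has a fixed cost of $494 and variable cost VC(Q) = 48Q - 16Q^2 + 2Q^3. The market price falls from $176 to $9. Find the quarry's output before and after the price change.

Output falls from 8 to 0 (the firm shuts down)

MC = 48 - 32Q + 6Q^2; the shutdown threshold is min AVC = $16 (at Q = 4).
With P = $176 above the shutdown price, P = MC gives Q = 8.
At P = $9 < min AVC = $16, price no longer covers variable cost at any output, so the firm shuts down: Q = 0.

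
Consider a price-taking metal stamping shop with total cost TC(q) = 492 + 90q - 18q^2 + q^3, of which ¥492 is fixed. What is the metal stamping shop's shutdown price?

¥9 per unit

Short-run supply begins at min AVC. From VC = 90q - 18q^2 + q^3, AVC = 90 - 18q + q^2.
dAVC/dq = -18 + 2q = 0 gives q = 9. min AVC = 90 - 18·9 + 9^2 = 9.
The firm shuts down for any P below ¥9.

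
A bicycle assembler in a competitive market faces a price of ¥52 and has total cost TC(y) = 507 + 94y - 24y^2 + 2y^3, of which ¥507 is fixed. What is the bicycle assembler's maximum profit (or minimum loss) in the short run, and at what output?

AVC = 94 - 24y + 2y^2; min AVC = ¥22 at y = 6. Since P = ¥52 ≥ min AVC, the firm produces.
MC = 94 - 48y + 6y^2. Setting P = MC and taking the root on the rising branch gives y* = 7.
TR = 52·7 = 364. TC = 507 + 168 = 675. Profit = 364 − 675 = -¥311.
Shutting down would mean losing the fixed cost of ¥507, so operating at a loss of ¥311 is better by ¥196.

Profit = -¥311 at y = 7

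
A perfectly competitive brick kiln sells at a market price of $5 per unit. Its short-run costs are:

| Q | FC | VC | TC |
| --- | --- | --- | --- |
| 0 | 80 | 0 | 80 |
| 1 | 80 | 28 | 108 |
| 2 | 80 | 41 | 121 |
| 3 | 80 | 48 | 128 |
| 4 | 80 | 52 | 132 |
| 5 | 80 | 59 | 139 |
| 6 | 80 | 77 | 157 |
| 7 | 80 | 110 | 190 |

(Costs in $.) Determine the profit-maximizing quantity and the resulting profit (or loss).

Q = 0 (shut down); profit = -$80

Tabulate TR − TC: Q=0: -80; Q=1: -103; Q=2: -111; Q=3: -113; Q=4: -112; Q=5: -114; Q=6: -127; Q=7: -155.
Profit is highest at Q = 0. Equivalently, the lowest AVC in the table is 59/5 ≈ $11.80 at Q = 5, and P = $5 falls below it — price never covers variable cost, so the firm shuts down and loses only its fixed cost.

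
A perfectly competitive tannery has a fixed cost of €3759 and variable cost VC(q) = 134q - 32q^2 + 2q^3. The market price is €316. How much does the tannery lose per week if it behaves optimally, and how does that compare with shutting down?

Profit = -€379 at q = 13

AVC = 134 - 32q + 2q^2 has its minimum €6 at q = 8; price €316 clears that bar, so the firm operates.
With MC = 134 - 64q + 6q^2, P = MC on the upward-sloping part at q* = 13.
TR = 316·13 = 4108. TC = 3759 + 728 = 4487. Profit = 4108 − 4487 = -€379.
That loss of €379 beats the €3759 the firm would lose by shutting down; producing recovers €3380 of fixed cost.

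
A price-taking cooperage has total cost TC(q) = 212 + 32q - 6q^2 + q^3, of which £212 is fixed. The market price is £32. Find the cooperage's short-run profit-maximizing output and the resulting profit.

Profit = -£180 at q = 4

AVC = 32 - 6q + q^2; min AVC = £23 at q = 3. Since P = £32 ≥ min AVC, the firm produces.
With MC = 32 - 12q + 3q^2, P = MC on the upward-sloping part at q* = 4.
TR = 32·4 = 128. TC = 212 + 96 = 308. Profit = 128 − 308 = -£180.
That loss of £180 beats the £212 the firm would lose by shutting down; producing recovers £32 of fixed cost.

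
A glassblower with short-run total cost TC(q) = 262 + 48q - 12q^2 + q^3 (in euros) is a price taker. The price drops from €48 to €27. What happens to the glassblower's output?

MC = 48 - 24q + 3q^2; the shutdown threshold is min AVC = €12 (at q = 6).
With P = €48 above the shutdown price, P = MC gives q = 8.
At P = €27 ≥ min AVC, set P = MC: q = 7. The firm stays open but cuts output.

Output falls from 8 to 7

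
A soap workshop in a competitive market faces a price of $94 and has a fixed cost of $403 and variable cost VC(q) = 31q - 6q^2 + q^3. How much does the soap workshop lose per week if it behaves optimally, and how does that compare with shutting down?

Profit = -$11 at q = 7

AVC = 31 - 6q + q^2 has its minimum $22 at q = 3; price $94 clears that bar, so the firm operates.
MC = 31 - 12q + 3q^2. Setting P = MC and taking the root on the rising branch gives q* = 7.
TR = 94·7 = 658. TC = 403 + 266 = 669. Profit = 658 − 669 = -$11.
By producing, the firm covers all variable cost plus $392 of fixed cost; shutting down would lose the full $403.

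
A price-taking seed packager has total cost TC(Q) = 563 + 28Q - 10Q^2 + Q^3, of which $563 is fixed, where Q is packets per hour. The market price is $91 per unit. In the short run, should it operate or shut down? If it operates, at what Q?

From TC, MC = TC'(Q) = 28 - 20Q + 3Q^2 and AVC = VC/Q = 28 - 10Q + Q^2.
The AVC parabola has its vertex at Q = 10/2 = 5, where AVC = 28 - 10·5 + 5^2 = $3.
P = $91 exceeds min AVC = $3, so the firm stays open.
P = MC gives -63 - 20Q + 3Q^2 = 0, with roots -7/3 and 9. Take the larger (rising MC): Q* = 9.
Check: AVC at Q = 9 is $19 ≤ P, so revenue covers variable cost.
Profit = P·Q − TC = 91·9 − 734 = $85.

Produce at Q = 9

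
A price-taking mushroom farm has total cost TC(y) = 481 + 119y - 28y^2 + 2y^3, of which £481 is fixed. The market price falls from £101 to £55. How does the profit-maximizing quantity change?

MC = 119 - 56y + 6y^2; the shutdown threshold is min AVC = £21 (at y = 7).
At P = £101 ≥ min AVC, set P = MC on the rising branch: y = 9.
At P = £55 ≥ min AVC, set P = MC: y = 8. The firm stays open but cuts output.

Output falls from 9 to 8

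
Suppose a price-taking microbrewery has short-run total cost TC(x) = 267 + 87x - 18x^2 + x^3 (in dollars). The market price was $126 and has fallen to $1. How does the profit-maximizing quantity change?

MC = 87 - 36x + 3x^2; the shutdown threshold is min AVC = $6 (at x = 9).
With P = $126 above the shutdown price, P = MC gives x = 13.
At P = $1 < min AVC = $6, price no longer covers variable cost at any output, so the firm shuts down: x = 0.

Output falls from 13 to 0 (the firm shuts down)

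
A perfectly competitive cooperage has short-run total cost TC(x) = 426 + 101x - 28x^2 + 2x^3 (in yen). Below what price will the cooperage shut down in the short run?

Short-run supply begins at min AVC. From VC = 101x - 28x^2 + 2x^3, AVC = 101 - 28x + 2x^2.
At the minimum of AVC, MC = AVC. MC = 101 - 56x + 6x^2; setting MC = AVC gives 4x^2 - 28x = 0, so x = 7. min AVC = 3.
For P < ¥3 the firm produces nothing.

¥3 per unit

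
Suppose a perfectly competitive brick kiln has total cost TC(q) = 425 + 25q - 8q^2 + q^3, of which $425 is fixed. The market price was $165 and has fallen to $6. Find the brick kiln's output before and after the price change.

AVC = 25 - 8q + q^2, minimized at q = 4 where min AVC = $9. MC = 25 - 16q + 3q^2.
At P = $165 ≥ min AVC, set P = MC on the rising branch: q = 10.
At P = $6 < min AVC = $9, price no longer covers variable cost at any output, so the firm shuts down: q = 0.

Output falls from 10 to 0 (the firm shuts down)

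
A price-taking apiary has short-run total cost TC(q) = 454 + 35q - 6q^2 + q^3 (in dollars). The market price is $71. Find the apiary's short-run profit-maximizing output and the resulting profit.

AVC = 35 - 6q + q^2 has its minimum $26 at q = 3; price $71 clears that bar, so the firm operates.
MC = 35 - 12q + 3q^2. Setting P = MC and taking the root on the rising branch gives q* = 6.
TR = 71·6 = 426. TC = 454 + 210 = 664. Profit = 426 − 664 = -$238.
That loss of $238 beats the $454 the firm would lose by shutting down; producing recovers $216 of fixed cost.

Profit = -$238 at q = 6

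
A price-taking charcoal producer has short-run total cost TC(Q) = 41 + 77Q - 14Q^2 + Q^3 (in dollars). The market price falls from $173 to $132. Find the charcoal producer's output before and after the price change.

MC = 77 - 28Q + 3Q^2; the shutdown threshold is min AVC = $28 (at Q = 7).
At P = $173 ≥ min AVC, set P = MC on the rising branch: Q = 12.
At P = $132 ≥ min AVC, set P = MC: Q = 11. The firm stays open but cuts output.

Output falls from 12 to 11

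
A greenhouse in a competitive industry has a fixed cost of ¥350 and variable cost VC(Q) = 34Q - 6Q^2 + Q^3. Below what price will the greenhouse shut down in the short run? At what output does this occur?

The firm shuts down when price falls below the minimum of average variable cost. AVC = VC/Q = 34 - 6Q + Q^2.
At the minimum of AVC, MC = AVC. MC = 34 - 12Q + 3Q^2; setting MC = AVC gives 2Q^2 - 6Q = 0, so Q = 3. min AVC = 25.
The firm shuts down for any P below ¥25.

¥25 per unit, at Q = 3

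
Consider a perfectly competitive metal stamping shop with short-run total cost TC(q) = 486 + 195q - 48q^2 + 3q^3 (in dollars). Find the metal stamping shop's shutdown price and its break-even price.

AVC = 195 - 48q + 3q^2; minimized at q = 8, giving min AVC = $3. That is the shutdown price.
ATC = 486/q + 195 - 48q + 3q^2. Setting dATC/dq = −486/q^2 − 48 + 6q = 0 gives q = 9 (since 6·9^3 − 48·9^2 = 486).
min ATC = 486/9 + 195 − 48·9 + 3·9^2 = $60. That is the break-even price.
For $3 ≤ P < $60 the firm produces at a loss; below $3 it shuts down.

Shutdown price = $3; break-even price = $60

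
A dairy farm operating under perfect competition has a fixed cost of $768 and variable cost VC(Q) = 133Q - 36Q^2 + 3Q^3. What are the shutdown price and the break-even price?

Shutdown price = $25; break-even price = $133

Shutdown price = min AVC. AVC = 133 - 36Q + 3Q^2, with vertex at Q = 6 and minimum $25.
ATC = 768/Q + 133 - 36Q + 3Q^2. Setting dATC/dQ = −768/Q^2 − 36 + 6Q = 0 gives Q = 8 (since 6·8^3 − 36·8^2 = 768).
min ATC = 768/8 + 133 − 36·8 + 3·8^2 = $133. That is the break-even price.
For $25 ≤ P < $133 the firm produces at a loss; below $25 it shuts down.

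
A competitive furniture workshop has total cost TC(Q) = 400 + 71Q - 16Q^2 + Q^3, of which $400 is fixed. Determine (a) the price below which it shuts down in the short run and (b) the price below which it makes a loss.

AVC = 71 - 16Q + Q^2; minimized at Q = 8, giving min AVC = $7. That is the shutdown price.
ATC = 400/Q + 71 - 16Q + Q^2. Setting dATC/dQ = −400/Q^2 − 16 + 2Q = 0 gives Q = 10 (since 2·10^3 − 16·10^2 = 400).
min ATC = 400/10 + 71 − 16·10 + 10^2 = $51. That is the break-even price.
Between these two prices the firm operates at a loss; above $51 it earns a profit.

Shutdown price = $7; break-even price = $51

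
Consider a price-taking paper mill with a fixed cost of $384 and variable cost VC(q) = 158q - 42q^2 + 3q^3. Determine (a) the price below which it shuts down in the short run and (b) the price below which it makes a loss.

Shutdown price = min AVC. AVC = 158 - 42q + 3q^2, with vertex at q = 7 and minimum $11.
ATC = 384/q + 158 - 42q + 3q^2. Setting dATC/dq = −384/q^2 − 42 + 6q = 0 gives q = 8 (since 6·8^3 − 42·8^2 = 384).
min ATC = 384/8 + 158 − 42·8 + 3·8^2 = $62. That is the break-even price.
For $11 ≤ P < $62 the firm produces at a loss; below $11 it shuts down.

Shutdown price = $11; break-even price = $62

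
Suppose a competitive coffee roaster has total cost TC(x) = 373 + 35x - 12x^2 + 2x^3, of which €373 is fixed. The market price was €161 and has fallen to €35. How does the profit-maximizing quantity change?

MC = 35 - 24x + 6x^2; the shutdown threshold is min AVC = €17 (at x = 3).
At P = €161 ≥ min AVC, set P = MC on the rising branch: x = 7.
At P = €35 ≥ min AVC, set P = MC: x = 4. The firm stays open but cuts output.

Output falls from 7 to 4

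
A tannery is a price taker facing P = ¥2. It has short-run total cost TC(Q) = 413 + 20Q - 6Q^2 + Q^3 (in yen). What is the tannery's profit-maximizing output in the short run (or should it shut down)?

Shut down

Strip out fixed cost: VC = 20Q - 6Q^2 + Q^3. Then AVC = 20 - 6Q + Q^2 and MC = 20 - 12Q + 3Q^2.
AVC hits its minimum where MC = AVC, at Q = 3, giving min AVC = 20 - 6·3 + 3^2 = ¥11.
P = ¥2 lies below min AVC = ¥11; no output level covers variable cost.
Best response: produce nothing and absorb the ¥413 fixed cost.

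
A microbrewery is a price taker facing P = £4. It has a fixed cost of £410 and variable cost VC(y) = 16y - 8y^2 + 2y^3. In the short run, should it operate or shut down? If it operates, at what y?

Variable cost is VC = 16y - 8y^2 + 2y^3, so AVC = VC/y = 16 - 8y + 2y^2 and MC = dTC/dy = 16 - 16y + 6y^2.
AVC hits its minimum where MC = AVC, at y = 2, giving min AVC = 16 - 8·2 + 2·2^2 = £8.
With P < min AVC (£4 < £8), every unit sold adds to the loss.
Shutting down limits the loss to fixed cost, £410.

Shut down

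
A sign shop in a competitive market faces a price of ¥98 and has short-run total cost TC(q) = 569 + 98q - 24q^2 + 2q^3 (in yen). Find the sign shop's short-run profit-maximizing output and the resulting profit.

AVC = 98 - 24q + 2q^2; min AVC = ¥26 at q = 6. Since P = ¥98 ≥ min AVC, the firm produces.
With MC = 98 - 48q + 6q^2, P = MC on the upward-sloping part at q* = 8.
TR = 98·8 = 784. TC = 569 + 272 = 841. Profit = 784 − 841 = -¥57.
Shutting down would mean losing the fixed cost of ¥569, so operating at a loss of ¥57 is better by ¥512.

Profit = -¥57 at q = 8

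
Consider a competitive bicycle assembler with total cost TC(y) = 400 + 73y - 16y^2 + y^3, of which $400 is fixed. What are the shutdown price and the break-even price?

AVC = 73 - 16y + y^2; minimized at y = 8, giving min AVC = $9. That is the shutdown price.
ATC = 400/y + 73 - 16y + y^2. Setting dATC/dy = −400/y^2 − 16 + 2y = 0 gives y = 10 (since 2·10^3 − 16·10^2 = 400).
min ATC = 400/10 + 73 − 16·10 + 10^2 = $53. That is the break-even price.
Between these two prices the firm operates at a loss; above $53 it earns a profit.

Shutdown price = $9; break-even price = $53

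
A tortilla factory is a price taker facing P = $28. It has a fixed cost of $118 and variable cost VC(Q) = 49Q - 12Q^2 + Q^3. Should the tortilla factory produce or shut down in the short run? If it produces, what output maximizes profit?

From TC, MC = TC'(Q) = 49 - 24Q + 3Q^2 and AVC = VC/Q = 49 - 12Q + Q^2.
AVC hits its minimum where MC = AVC, at Q = 6, giving min AVC = 49 - 12·6 + 6^2 = $13.
Since P = $28 ≥ min AVC = $13, price covers variable cost and the firm should produce.
Set P = MC: 28 = 49 - 24Q + 3Q^2 → 21 - 24Q + 3Q^2 = 0. The roots are Q = 1 and Q = 7; the profit-maximizing output is on the rising part of MC, so Q* = 7.
Check: AVC at Q = 7 is $14 ≤ P, so revenue covers variable cost.
Profit = P·Q − TC = 28·7 − 216 = -$20, a loss, but smaller than the $118 fixed cost the firm would lose by shutting down.

Produce at Q = 7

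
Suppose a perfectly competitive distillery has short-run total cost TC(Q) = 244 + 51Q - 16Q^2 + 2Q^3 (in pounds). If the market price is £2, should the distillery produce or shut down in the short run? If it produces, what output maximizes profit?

Shut down

Strip out fixed cost: VC = 51Q - 16Q^2 + 2Q^3. Then AVC = 51 - 16Q + 2Q^2 and MC = 51 - 32Q + 6Q^2.
AVC hits its minimum where MC = AVC, at Q = 4, giving min AVC = 51 - 16·4 + 2·4^2 = £19.
Since P = £2 < min AVC = £19, price fails to cover variable cost at any output.
The firm minimizes its loss by shutting down and losing only its fixed cost of £244.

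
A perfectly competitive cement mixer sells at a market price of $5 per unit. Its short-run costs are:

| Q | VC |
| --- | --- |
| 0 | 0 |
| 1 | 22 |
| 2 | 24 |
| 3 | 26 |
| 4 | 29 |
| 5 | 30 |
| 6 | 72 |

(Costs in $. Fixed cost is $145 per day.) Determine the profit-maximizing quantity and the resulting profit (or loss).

Q = 0 (shut down); profit = -$145

Compute π = P·Q − TC at each output: Q=0: -145; Q=1: -162; Q=2: -159; Q=3: -156; Q=4: -154; Q=5: -150; Q=6: -187.
Profit is highest at Q = 0. Equivalently, the lowest AVC in the table is 30/5 ≈ $6 at Q = 5, and P = $5 falls below it — price never covers variable cost, so the firm shuts down and loses only its fixed cost.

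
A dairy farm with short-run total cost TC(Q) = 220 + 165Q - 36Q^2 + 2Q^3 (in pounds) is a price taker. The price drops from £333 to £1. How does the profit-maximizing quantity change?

AVC = 165 - 36Q + 2Q^2, minimized at Q = 9 where min AVC = £3. MC = 165 - 72Q + 6Q^2.
At P = £333 ≥ min AVC, set P = MC on the rising branch: Q = 14.
At P = £1 < min AVC = £3, price no longer covers variable cost at any output, so the firm shuts down: Q = 0.

Output falls from 14 to 0 (the firm shuts down)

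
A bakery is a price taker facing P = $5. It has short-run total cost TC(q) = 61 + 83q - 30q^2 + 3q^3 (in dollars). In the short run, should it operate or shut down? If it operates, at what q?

Shut down

Variable cost is VC = 83q - 30q^2 + 3q^3, so AVC = VC/q = 83 - 30q + 3q^2 and MC = dTC/dq = 83 - 60q + 9q^2.
The AVC parabola has its vertex at q = 30/6 = 5, where AVC = 83 - 30·5 + 3·5^2 = $8.
Since P = $5 < min AVC = $8, price fails to cover variable cost at any output.
Shutting down limits the loss to fixed cost, $61.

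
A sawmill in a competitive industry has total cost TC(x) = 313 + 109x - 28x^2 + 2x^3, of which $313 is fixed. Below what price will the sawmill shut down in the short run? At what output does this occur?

$11 per unit, at x = 7

The firm shuts down when price falls below the minimum of average variable cost. AVC = VC/x = 109 - 28x + 2x^2.
At the minimum of AVC, MC = AVC. MC = 109 - 56x + 6x^2; setting MC = AVC gives 4x^2 - 28x = 0, so x = 7. min AVC = 11.
For P < $11 the firm produces nothing.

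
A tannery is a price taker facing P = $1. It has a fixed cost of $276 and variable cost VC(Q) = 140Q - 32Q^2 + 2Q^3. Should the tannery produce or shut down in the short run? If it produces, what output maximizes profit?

Shut down

Strip out fixed cost: VC = 140Q - 32Q^2 + 2Q^3. Then AVC = 140 - 32Q + 2Q^2 and MC = 140 - 64Q + 6Q^2.
AVC hits its minimum where MC = AVC, at Q = 8, giving min AVC = 140 - 32·8 + 2·8^2 = $12.
With P < min AVC ($1 < $12), every unit sold adds to the loss.
Shutting down limits the loss to fixed cost, $276.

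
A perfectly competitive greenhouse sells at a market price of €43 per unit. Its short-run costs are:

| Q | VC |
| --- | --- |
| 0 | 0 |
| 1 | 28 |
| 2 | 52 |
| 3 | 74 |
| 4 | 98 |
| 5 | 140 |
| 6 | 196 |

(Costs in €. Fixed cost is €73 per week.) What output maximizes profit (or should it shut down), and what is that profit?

Profit at each row (π = 43Q − TC): Q=0: -73; Q=1: -58; Q=2: -39; Q=3: -18; Q=4: 1; Q=5: 2; Q=6: -11.
Profit is maximized at Q = 5. AVC there is 140/5 = €28 ≤ P, so producing beats shutting down (which would give -€73).

Q = 5; profit = €2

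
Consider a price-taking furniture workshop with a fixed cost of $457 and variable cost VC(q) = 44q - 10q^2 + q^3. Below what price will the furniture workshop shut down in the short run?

$19 per unit

The firm shuts down when price falls below the minimum of average variable cost. AVC = VC/q = 44 - 10q + q^2.
At the minimum of AVC, MC = AVC. MC = 44 - 20q + 3q^2; setting MC = AVC gives 2q^2 - 10q = 0, so q = 5. min AVC = 19.
For P < $19 the firm produces nothing.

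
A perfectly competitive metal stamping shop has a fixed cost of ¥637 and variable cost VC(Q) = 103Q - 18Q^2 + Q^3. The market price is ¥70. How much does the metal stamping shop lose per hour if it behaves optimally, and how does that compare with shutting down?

Profit = -¥153 at Q = 11

AVC = 103 - 18Q + Q^2; min AVC = ¥22 at Q = 9. Since P = ¥70 ≥ min AVC, the firm produces.
With MC = 103 - 36Q + 3Q^2, P = MC on the upward-sloping part at Q* = 11.
TR = 70·11 = 770. TC = 637 + 286 = 923. Profit = 770 − 923 = -¥153.
That loss of ¥153 beats the ¥637 the firm would lose by shutting down; producing recovers ¥484 of fixed cost.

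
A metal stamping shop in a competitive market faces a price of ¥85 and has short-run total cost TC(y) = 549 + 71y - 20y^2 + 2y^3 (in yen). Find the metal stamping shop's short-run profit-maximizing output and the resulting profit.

AVC = 71 - 20y + 2y^2; min AVC = ¥21 at y = 5. Since P = ¥85 ≥ min AVC, the firm produces.
MC = 71 - 40y + 6y^2. Setting P = MC and taking the root on the rising branch gives y* = 7.
TR = 85·7 = 595. TC = 549 + 203 = 752. Profit = 595 − 752 = -¥157.
That loss of ¥157 beats the ¥549 the firm would lose by shutting down; producing recovers ¥392 of fixed cost.

Profit = -¥157 at y = 7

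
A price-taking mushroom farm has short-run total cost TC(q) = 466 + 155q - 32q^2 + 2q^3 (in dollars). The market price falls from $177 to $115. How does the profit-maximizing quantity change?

AVC = 155 - 32q + 2q^2, minimized at q = 8 where min AVC = $27. MC = 155 - 64q + 6q^2.
With P = $177 above the shutdown price, P = MC gives q = 11.
At P = $115 ≥ min AVC, set P = MC: q = 10. The firm stays open but cuts output.

Output falls from 11 to 10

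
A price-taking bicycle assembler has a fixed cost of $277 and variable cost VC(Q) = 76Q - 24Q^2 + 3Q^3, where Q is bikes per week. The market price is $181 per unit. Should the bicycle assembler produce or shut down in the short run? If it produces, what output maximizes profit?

Produce at Q = 7

Strip out fixed cost: VC = 76Q - 24Q^2 + 3Q^3. Then AVC = 76 - 24Q + 3Q^2 and MC = 76 - 48Q + 9Q^2.
The AVC parabola has its vertex at Q = 24/6 = 4, where AVC = 76 - 24·4 + 3·4^2 = $28.
Because $181 ≥ $28, revenue can cover variable cost; the firm operates.
Solving P = MC: -105 - 48Q + 9Q^2 = 0 ⇒ Q = -5/3 or 7. On the upward-sloping branch, Q* = 7.
Check: AVC at Q = 7 is $55 ≤ P, so revenue covers variable cost.
Profit = P·Q − TC = 181·7 − 662 = $605.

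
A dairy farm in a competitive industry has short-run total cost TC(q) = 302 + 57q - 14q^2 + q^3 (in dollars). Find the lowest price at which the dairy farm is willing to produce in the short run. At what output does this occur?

$8 per unit, at q = 7

Short-run supply begins at min AVC. From VC = 57q - 14q^2 + q^3, AVC = 57 - 14q + q^2.
dAVC/dq = -14 + 2q = 0 gives q = 7. min AVC = 57 - 14·7 + 7^2 = 8.
The firm shuts down for any P below $8.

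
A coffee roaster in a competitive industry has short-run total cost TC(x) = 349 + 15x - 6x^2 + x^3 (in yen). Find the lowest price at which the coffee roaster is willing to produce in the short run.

¥6 per unit

Short-run supply begins at min AVC. From VC = 15x - 6x^2 + x^3, AVC = 15 - 6x + x^2.
dAVC/dx = -6 + 2x = 0 gives x = 3. min AVC = 15 - 6·3 + 3^2 = 6.
For P < ¥6 the firm produces nothing.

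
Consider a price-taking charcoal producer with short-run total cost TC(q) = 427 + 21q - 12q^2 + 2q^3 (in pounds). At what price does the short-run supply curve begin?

The firm shuts down when price falls below the minimum of average variable cost. AVC = VC/q = 21 - 12q + 2q^2.
dAVC/dq = -12 + 4q = 0 gives q = 3. min AVC = 21 - 12·3 + 2·3^2 = 3.
The firm shuts down for any P below £3.

£3 per unit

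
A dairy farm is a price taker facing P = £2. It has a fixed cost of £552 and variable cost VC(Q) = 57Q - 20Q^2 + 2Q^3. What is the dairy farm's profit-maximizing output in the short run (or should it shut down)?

Shut down

Variable cost is VC = 57Q - 20Q^2 + 2Q^3, so AVC = VC/Q = 57 - 20Q + 2Q^2 and MC = dTC/dQ = 57 - 40Q + 6Q^2.
AVC hits its minimum where MC = AVC, at Q = 5, giving min AVC = 57 - 20·5 + 2·5^2 = £7.
Since P = £2 < min AVC = £7, price fails to cover variable cost at any output.
Best response: produce nothing and absorb the £552 fixed cost.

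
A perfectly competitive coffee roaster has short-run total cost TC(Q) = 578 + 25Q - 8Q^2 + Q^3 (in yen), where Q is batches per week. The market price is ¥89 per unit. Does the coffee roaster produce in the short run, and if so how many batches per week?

Produce at Q = 8

From TC, MC = TC'(Q) = 25 - 16Q + 3Q^2 and AVC = VC/Q = 25 - 8Q + Q^2.
AVC hits its minimum where MC = AVC, at Q = 4, giving min AVC = 25 - 8·4 + 4^2 = ¥9.
Because ¥89 ≥ ¥9, revenue can cover variable cost; the firm operates.
P = MC gives -64 - 16Q + 3Q^2 = 0, with roots -8/3 and 8. Take the larger (rising MC): Q* = 8.
Check: AVC at Q = 8 is ¥25 ≤ P, so revenue covers variable cost.
Profit = P·Q − TC = 89·8 − 778 = -¥66, a loss, but smaller than the ¥578 fixed cost the firm would lose by shutting down.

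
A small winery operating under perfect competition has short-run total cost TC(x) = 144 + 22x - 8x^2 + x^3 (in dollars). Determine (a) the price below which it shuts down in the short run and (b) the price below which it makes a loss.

Shutdown price = $6; break-even price = $34

AVC = 22 - 8x + x^2; minimized at x = 4, giving min AVC = $6. That is the shutdown price.
ATC = 144/x + 22 - 8x + x^2. Setting dATC/dx = −144/x^2 − 8 + 2x = 0 gives x = 6 (since 2·6^3 − 8·6^2 = 144).
min ATC = 144/6 + 22 − 8·6 + 6^2 = $34. That is the break-even price.
For $6 ≤ P < $34 the firm produces at a loss; below $6 it shuts down.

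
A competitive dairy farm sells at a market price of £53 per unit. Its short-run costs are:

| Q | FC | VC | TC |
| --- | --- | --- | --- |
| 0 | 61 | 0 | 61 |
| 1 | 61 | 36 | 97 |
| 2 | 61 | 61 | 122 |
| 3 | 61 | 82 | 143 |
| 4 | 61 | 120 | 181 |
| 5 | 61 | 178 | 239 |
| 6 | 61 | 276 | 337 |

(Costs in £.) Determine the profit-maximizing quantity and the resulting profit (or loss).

Tabulate TR − TC: Q=0: -61; Q=1: -44; Q=2: -16; Q=3: 16; Q=4: 31; Q=5: 26; Q=6: -19.
Profit is maximized at Q = 4. AVC there is 120/4 = £30 ≤ P, so producing beats shutting down (which would give -£61).

Q = 4; profit = £31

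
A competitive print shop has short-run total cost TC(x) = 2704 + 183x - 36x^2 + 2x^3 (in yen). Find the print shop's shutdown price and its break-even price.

AVC = 183 - 36x + 2x^2; minimized at x = 9, giving min AVC = ¥21. That is the shutdown price.
ATC = 2704/x + 183 - 36x + 2x^2. Setting dATC/dx = −2704/x^2 − 36 + 4x = 0 gives x = 13 (since 4·13^3 − 36·13^2 = 2704).
min ATC = 2704/13 + 183 − 36·13 + 2·13^2 = ¥261. That is the break-even price.
For ¥21 ≤ P < ¥261 the firm produces at a loss; below ¥21 it shuts down.

Shutdown price = ¥21; break-even price = ¥261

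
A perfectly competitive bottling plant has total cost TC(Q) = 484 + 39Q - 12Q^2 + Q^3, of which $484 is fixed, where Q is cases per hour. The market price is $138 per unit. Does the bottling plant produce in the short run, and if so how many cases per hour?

Produce at Q = 11

Variable cost is VC = 39Q - 12Q^2 + Q^3, so AVC = VC/Q = 39 - 12Q + Q^2 and MC = dTC/dQ = 39 - 24Q + 3Q^2.
AVC hits its minimum where MC = AVC, at Q = 6, giving min AVC = 39 - 12·6 + 6^2 = $3.
Because $138 ≥ $3, revenue can cover variable cost; the firm operates.
Solving P = MC: -99 - 24Q + 3Q^2 = 0 ⇒ Q = -3 or 11. On the upward-sloping branch, Q* = 11.
Check: AVC at Q = 11 is $28 ≤ P, so revenue covers variable cost.
Profit = P·Q − TC = 138·11 − 792 = $726.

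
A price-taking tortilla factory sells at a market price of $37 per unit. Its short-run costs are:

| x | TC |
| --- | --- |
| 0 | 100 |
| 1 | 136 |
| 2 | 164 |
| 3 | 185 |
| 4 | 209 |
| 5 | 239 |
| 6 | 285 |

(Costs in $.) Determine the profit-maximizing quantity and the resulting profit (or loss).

Compute π = P·x − TC at each output: x=0: -100; x=1: -99; x=2: -90; x=3: -74; x=4: -61; x=5: -54; x=6: -63.
Profit is maximized at x = 5. AVC there is 139/5 = $27.80 ≤ P, so producing beats shutting down (which would give -$100).

x = 5; profit = -$54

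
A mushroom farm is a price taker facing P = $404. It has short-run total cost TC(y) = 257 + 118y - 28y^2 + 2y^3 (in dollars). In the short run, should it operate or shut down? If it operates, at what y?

Produce at y = 13

Strip out fixed cost: VC = 118y - 28y^2 + 2y^3. Then AVC = 118 - 28y + 2y^2 and MC = 118 - 56y + 6y^2.
AVC is minimized where dAVC/dy = -28 + 4y = 0, at y = 7; min AVC = 118 - 28·7 + 2·7^2 = $20.
P = $404 exceeds min AVC = $20, so the firm stays open.
Solving P = MC: -286 - 56y + 6y^2 = 0 ⇒ y = -11/3 or 13. On the upward-sloping branch, y* = 13.
Check: AVC at y = 13 is $92 ≤ P, so revenue covers variable cost.
Profit = P·y − TC = 404·13 − 1453 = $3799.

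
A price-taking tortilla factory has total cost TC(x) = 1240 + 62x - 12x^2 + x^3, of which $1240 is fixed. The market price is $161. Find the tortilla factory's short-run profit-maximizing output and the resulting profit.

Profit = -$30 at x = 11

AVC = 62 - 12x + x^2 has its minimum $26 at x = 6; price $161 clears that bar, so the firm operates.
MC = 62 - 24x + 3x^2. Setting P = MC and taking the root on the rising branch gives x* = 11.
TR = 161·11 = 1771. TC = 1240 + 561 = 1801. Profit = 1771 − 1801 = -$30.
Shutting down would mean losing the fixed cost of $1240, so operating at a loss of $30 is better by $1210.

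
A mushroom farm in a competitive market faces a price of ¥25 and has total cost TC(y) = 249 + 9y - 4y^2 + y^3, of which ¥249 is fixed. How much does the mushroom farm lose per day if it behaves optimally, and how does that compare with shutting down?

AVC = 9 - 4y + y^2; min AVC = ¥5 at y = 2. Since P = ¥25 ≥ min AVC, the firm produces.
MC = 9 - 8y + 3y^2. Setting P = MC and taking the root on the rising branch gives y* = 4.
TR = 25·4 = 100. TC = 249 + 36 = 285. Profit = 100 − 285 = -¥185.
That loss of ¥185 beats the ¥249 the firm would lose by shutting down; producing recovers ¥64 of fixed cost.

Profit = -¥185 at y = 4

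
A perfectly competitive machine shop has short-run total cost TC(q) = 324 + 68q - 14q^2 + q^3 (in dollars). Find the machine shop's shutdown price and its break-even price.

Shutdown price = $19; break-even price = $59

Shutdown price = min AVC. AVC = 68 - 14q + q^2, with vertex at q = 7 and minimum $19.
ATC = 324/q + 68 - 14q + q^2. Setting dATC/dq = −324/q^2 − 14 + 2q = 0 gives q = 9 (since 2·9^3 − 14·9^2 = 324).
min ATC = 324/9 + 68 − 14·9 + 9^2 = $59. That is the break-even price.
Between these two prices the firm operates at a loss; above $59 it earns a profit.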